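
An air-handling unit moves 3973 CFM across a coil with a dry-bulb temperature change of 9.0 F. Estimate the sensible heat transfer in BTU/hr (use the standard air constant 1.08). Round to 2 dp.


Q = 1.08 * 3973 * 9.0 = 38617.56 BTU/hr

38617.56 BTU/hr


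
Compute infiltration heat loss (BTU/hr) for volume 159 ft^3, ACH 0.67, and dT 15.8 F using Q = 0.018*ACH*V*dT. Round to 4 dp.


Q = 0.018 * 0.67 * 159 * 15.8 = 30.2971 BTU/hr

30.2971 BTU/hr


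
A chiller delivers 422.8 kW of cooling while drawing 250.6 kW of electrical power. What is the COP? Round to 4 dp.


COP = 422.8 / 250.6 = 1.6872

1.6872


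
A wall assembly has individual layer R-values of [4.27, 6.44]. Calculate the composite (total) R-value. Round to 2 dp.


R_total = 4.27 + 6.44 = 10.71

10.71


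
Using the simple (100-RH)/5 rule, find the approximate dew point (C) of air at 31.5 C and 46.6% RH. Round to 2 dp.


Td = 31.5 - (100-46.6)/5 = 20.82 C

20.82 C


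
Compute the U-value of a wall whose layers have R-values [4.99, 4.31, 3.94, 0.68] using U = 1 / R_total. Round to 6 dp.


R_total = 4.99 + 4.31 + 3.94 + 0.68 = 13.92
U = 1/13.92 = 0.071839

0.071839


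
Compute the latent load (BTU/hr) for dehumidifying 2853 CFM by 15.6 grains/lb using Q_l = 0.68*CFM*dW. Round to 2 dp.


Q = 0.68 * 2853 * 15.6 = 30264.62 BTU/hr

30264.62 BTU/hr


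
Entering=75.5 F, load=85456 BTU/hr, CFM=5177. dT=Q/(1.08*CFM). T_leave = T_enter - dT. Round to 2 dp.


dT = 85456/(1.08*5177) = 15.2841
T_leave = 75.5 - 15.2841 = 60.22 F

60.22 F


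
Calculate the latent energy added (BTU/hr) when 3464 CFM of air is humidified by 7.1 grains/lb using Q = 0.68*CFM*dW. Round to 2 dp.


Q = 0.68 * 3464 * 7.1 = 16724.19 BTU/hr

16724.19 BTU/hr


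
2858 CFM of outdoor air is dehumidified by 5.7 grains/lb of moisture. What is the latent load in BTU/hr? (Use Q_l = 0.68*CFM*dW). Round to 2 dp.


Q = 0.68 * 2858 * 5.7 = 11077.61 BTU/hr

11077.61 BTU/hr


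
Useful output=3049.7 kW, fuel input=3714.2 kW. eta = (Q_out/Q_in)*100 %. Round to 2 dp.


eta = (3049.7/3714.2)*100 = 82.11 %

82.11 %


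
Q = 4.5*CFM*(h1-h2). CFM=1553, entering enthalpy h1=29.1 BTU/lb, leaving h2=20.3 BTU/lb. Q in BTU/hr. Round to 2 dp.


Q = 4.5 * 1553 * (29.1 - 20.3) = 61498.80 BTU/hr

61498.80 BTU/hr


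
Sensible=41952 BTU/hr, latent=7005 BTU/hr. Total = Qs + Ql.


Qt = 41952 + 7005 = 48957 BTU/hr

48957 BTU/hr


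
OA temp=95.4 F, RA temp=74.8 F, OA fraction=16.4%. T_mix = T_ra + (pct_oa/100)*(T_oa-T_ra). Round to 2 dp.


T_mix = 74.8 + (16.4/100)*(95.4-74.8) = 78.18 F

78.18 F


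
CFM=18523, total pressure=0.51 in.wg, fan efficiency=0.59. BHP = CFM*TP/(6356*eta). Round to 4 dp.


BHP = 18523 * 0.51 / (6356 * 0.59) = 2.5191 hp

2.5191 hp


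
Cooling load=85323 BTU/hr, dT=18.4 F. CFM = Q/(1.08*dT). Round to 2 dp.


CFM = 85323 / (1.08 * 18.4) = 4293.63

4293.63 CFM


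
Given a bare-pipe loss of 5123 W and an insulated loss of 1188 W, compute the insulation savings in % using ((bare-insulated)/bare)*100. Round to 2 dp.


Savings = ((5123-1188)/5123)*100 = 76.81 %

76.81 %


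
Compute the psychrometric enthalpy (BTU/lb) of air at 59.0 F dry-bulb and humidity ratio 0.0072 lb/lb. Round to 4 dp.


h = 0.24*59.0 + 0.0072*(1061+0.444*59.0) = 21.9878 BTU/lb

21.9878 BTU/lb


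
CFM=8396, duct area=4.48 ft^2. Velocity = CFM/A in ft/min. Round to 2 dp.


V = 8396 / 4.48 = 1874.11 ft/min

1874.11 ft/min


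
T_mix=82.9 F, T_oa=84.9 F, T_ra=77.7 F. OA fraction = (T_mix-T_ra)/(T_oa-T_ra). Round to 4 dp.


frac = (82.9 - 77.7) / (84.9 - 77.7) = 0.7222

0.7222


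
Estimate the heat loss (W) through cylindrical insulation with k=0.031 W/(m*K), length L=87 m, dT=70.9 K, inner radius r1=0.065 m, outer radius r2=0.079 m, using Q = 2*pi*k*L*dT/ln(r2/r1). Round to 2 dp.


Q = 2*pi*0.031*87*70.9/ln(0.079/0.065) = 6159.39 W

6159.39 W


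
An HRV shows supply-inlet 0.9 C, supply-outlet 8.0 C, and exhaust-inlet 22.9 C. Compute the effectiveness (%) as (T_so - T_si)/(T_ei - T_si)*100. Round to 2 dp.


eff = (8.0-0.9)/(22.9-0.9)*100 = 32.27 %

32.27 %


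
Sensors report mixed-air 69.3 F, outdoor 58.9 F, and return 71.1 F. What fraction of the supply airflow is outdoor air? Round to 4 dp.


frac = (69.3 - 71.1) / (58.9 - 71.1) = 0.1475

0.1475


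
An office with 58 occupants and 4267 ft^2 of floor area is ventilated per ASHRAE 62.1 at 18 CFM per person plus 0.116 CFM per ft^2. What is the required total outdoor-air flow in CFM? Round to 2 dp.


Total = 58*18 + 4267*0.116 = 1538.97 CFM

1538.97 CFM


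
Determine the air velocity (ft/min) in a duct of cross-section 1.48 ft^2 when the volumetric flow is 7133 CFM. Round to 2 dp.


V = 7133 / 1.48 = 4819.59 ft/min

4819.59 ft/min


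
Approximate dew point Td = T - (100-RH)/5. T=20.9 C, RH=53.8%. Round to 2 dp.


Td = 20.9 - (100-53.8)/5 = 11.66 C

11.66 C


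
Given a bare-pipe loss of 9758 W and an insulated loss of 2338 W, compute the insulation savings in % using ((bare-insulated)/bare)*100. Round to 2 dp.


Savings = ((9758-2338)/9758)*100 = 76.04 %

76.04 %


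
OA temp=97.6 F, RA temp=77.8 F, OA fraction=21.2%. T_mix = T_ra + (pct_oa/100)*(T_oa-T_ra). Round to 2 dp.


T_mix = 77.8 + (21.2/100)*(97.6-77.8) = 82.00 F

82.00 F


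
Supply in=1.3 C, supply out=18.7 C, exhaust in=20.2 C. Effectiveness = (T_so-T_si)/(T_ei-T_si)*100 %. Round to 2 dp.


eff = (18.7-1.3)/(20.2-1.3)*100 = 92.06 %

92.06 %


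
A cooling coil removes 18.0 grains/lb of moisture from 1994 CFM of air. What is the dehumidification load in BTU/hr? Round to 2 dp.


Q = 0.68 * 1994 * 18.0 = 24406.56 BTU/hr

24406.56 BTU/hr


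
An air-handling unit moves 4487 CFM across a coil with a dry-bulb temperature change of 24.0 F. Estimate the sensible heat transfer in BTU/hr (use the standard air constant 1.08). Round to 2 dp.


Q = 1.08 * 4487 * 24.0 = 116303.04 BTU/hr

116303.04 BTU/hr


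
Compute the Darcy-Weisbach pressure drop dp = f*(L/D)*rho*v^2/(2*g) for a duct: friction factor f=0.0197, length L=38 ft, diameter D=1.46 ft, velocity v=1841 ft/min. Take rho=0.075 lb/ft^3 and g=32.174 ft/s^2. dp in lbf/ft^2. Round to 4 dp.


v_fps = 1841/60 = 30.6833 ft/s
dp = 0.0197*(38/1.46)*0.075*30.6833^2/(2*32.174) = 0.5626 lbf/ft^2

0.5626 lbf/ft^2


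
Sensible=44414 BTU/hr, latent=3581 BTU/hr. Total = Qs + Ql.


Qt = 44414 + 3581 = 47995 BTU/hr

47995 BTU/hr


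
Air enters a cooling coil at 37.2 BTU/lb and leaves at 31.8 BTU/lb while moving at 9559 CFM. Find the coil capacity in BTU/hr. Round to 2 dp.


Q = 4.5 * 9559 * (37.2 - 31.8) = 232283.70 BTU/hr

232283.70 BTU/hr


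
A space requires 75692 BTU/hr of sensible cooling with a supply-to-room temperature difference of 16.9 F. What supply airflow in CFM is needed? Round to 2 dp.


CFM = 75692 / (1.08 * 16.9) = 4147.05

4147.05 CFM


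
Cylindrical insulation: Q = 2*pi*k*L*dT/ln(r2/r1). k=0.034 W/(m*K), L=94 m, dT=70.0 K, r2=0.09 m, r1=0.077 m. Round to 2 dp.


Q = 2*pi*0.034*94*70.0/ln(0.09/0.077) = 9010.49 W

9010.49 W


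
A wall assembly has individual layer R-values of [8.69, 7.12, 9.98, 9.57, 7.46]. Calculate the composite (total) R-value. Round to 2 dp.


R_total = 8.69 + 7.12 + 9.98 + 9.57 + 7.46 = 42.82

42.82


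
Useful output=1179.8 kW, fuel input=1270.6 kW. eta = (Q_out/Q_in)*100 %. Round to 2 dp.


eta = (1179.8/1270.6)*100 = 92.85 %

92.85 %


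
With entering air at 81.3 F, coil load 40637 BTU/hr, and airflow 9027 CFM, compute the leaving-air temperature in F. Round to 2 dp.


dT = 40637/(1.08*9027) = 4.1683
T_leave = 81.3 - 4.1683 = 77.13 F

77.13 F


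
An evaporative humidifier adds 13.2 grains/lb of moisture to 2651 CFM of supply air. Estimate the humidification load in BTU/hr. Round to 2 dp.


Q = 0.68 * 2651 * 13.2 = 23795.38 BTU/hr

23795.38 BTU/hr


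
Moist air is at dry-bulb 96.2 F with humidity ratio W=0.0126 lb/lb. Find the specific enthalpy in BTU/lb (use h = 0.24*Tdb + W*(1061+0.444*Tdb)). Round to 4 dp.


h = 0.24*96.2 + 0.0126*(1061+0.444*96.2) = 36.9948 BTU/lb

36.9948 BTU/lb


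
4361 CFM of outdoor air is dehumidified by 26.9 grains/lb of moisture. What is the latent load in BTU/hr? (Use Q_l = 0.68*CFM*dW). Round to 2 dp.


Q = 0.68 * 4361 * 26.9 = 79771.41 BTU/hr

79771.41 BTU/hr


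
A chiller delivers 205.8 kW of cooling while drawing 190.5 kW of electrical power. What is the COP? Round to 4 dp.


COP = 205.8 / 190.5 = 1.0803

1.0803


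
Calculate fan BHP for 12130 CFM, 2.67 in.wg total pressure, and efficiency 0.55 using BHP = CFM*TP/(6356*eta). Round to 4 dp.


BHP = 12130 * 2.67 / (6356 * 0.55) = 9.2646 hp

9.2646 hp


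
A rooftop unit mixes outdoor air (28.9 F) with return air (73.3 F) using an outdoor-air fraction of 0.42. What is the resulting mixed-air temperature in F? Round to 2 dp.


T_mix = 0.42*28.9 + 0.58*73.3 = 54.65 F

54.65 F


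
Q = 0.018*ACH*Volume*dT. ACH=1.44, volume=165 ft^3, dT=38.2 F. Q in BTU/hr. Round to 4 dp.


Q = 0.018 * 1.44 * 165 * 38.2 = 163.3738 BTU/hr

163.3738 BTU/hr


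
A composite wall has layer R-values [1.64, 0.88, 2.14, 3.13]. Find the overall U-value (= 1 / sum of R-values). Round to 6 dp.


R_total = 1.64 + 0.88 + 2.14 + 3.13 = 7.79
U = 1/7.79 = 0.128370

0.128370


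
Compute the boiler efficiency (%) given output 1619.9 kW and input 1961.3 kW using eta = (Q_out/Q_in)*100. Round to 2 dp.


eta = (1619.9/1961.3)*100 = 82.59 %

82.59 %


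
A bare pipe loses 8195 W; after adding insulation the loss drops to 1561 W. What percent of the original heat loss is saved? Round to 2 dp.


Savings = ((8195-1561)/8195)*100 = 80.95 %

80.95 %


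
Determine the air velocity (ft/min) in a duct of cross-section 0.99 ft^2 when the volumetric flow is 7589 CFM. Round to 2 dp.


V = 7589 / 0.99 = 7665.66 ft/min

7665.66 ft/min


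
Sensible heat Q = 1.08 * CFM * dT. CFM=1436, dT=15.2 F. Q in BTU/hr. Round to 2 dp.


Q = 1.08 * 1436 * 15.2 = 23573.38 BTU/hr

23573.38 BTU/hr


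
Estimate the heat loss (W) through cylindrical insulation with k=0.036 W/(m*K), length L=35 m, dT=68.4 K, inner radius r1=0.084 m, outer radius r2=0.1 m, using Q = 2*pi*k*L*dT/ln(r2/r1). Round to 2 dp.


Q = 2*pi*0.036*35*68.4/ln(0.1/0.084) = 3105.82 W

3105.82 W


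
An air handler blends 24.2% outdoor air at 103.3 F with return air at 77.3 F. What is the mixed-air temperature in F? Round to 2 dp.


T_mix = 77.3 + (24.2/100)*(103.3-77.3) = 83.59 F

83.59 F


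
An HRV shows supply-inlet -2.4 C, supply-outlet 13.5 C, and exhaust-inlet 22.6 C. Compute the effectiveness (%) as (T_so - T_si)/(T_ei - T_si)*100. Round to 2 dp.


eff = (13.5-(-2.4))/(22.6-(-2.4))*100 = 63.60 %

63.60 %


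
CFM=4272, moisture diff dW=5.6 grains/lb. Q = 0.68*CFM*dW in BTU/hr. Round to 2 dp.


Q = 0.68 * 4272 * 5.6 = 16267.78 BTU/hr

16267.78 BTU/hr


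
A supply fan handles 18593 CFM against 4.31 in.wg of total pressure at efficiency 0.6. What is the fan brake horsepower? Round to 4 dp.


BHP = 18593 * 4.31 / (6356 * 0.6) = 21.0132 hp

21.0132 hp


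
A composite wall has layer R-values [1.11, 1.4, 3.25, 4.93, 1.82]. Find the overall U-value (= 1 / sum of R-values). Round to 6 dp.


R_total = 1.11 + 1.4 + 3.25 + 4.93 + 1.82 = 12.51
U = 1/12.51 = 0.079936

0.079936


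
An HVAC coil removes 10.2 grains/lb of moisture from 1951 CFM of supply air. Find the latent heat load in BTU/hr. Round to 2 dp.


Q = 0.68 * 1951 * 10.2 = 13532.14 BTU/hr

13532.14 BTU/hr


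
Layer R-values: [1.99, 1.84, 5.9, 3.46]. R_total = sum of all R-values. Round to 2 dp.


R_total = 1.99 + 1.84 + 5.9 + 3.46 = 13.19

13.19


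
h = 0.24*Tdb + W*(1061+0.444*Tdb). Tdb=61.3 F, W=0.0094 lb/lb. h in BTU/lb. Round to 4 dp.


h = 0.24*61.3 + 0.0094*(1061+0.444*61.3) = 24.9412 BTU/lb

24.9412 BTU/lb


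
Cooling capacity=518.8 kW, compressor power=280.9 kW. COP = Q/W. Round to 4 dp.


COP = 518.8 / 280.9 = 1.8469

1.8469


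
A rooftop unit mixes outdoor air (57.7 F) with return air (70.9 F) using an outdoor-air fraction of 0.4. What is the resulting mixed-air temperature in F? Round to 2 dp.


T_mix = 0.4*57.7 + 0.6*70.9 = 65.62 F

65.62 F


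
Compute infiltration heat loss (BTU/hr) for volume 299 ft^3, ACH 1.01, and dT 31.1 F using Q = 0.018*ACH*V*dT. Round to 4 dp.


Q = 0.018 * 1.01 * 299 * 31.1 = 169.0540 BTU/hr

169.0540 BTU/hr


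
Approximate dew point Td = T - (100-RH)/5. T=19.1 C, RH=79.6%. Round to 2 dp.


Td = 19.1 - (100-79.6)/5 = 15.02 C

15.02 C


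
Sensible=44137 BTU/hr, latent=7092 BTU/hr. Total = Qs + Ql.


Qt = 44137 + 7092 = 51229 BTU/hr

51229 BTU/hr


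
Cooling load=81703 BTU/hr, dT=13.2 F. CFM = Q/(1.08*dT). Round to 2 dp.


CFM = 81703 / (1.08 * 13.2) = 5731.13

5731.13 CFM


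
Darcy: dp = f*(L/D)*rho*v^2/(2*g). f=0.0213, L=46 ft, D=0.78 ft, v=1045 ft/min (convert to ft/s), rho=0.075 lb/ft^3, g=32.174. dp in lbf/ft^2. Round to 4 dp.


v_fps = 1045/60 = 17.4167 ft/s
dp = 0.0213*(46/0.78)*0.075*17.4167^2/(2*32.174) = 0.4441 lbf/ft^2

0.4441 lbf/ft^2


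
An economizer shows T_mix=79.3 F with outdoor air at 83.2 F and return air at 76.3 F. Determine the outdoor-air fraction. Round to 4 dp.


frac = (79.3 - 76.3) / (83.2 - 76.3) = 0.4348

0.4348


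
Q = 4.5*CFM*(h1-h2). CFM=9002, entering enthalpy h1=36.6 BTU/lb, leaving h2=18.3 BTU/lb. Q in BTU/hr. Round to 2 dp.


Q = 4.5 * 9002 * (36.6 - 18.3) = 741314.70 BTU/hr

741314.70 BTU/hr


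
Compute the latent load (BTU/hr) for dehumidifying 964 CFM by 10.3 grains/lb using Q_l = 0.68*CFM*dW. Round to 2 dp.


Q = 0.68 * 964 * 10.3 = 6751.86 BTU/hr

6751.86 BTU/hr


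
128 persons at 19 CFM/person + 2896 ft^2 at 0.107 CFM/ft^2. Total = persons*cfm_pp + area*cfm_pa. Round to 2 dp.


Total = 128*19 + 2896*0.107 = 2741.87 CFM

2741.87 CFM


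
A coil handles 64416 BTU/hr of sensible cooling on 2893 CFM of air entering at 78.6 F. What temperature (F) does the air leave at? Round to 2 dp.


dT = 64416/(1.08*2893) = 20.6168
T_leave = 78.6 - 20.6168 = 57.98 F

57.98 F


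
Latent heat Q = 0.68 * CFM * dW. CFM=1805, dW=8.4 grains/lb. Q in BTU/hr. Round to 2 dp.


Q = 0.68 * 1805 * 8.4 = 10310.16 BTU/hr

10310.16 BTU/hr


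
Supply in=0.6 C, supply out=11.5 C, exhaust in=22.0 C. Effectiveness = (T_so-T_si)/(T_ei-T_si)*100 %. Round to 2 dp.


eff = (11.5-0.6)/(22.0-0.6)*100 = 50.93 %

50.93 %


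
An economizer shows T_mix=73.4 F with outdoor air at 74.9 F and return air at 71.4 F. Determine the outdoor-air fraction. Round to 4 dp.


frac = (73.4 - 71.4) / (74.9 - 71.4) = 0.5714

0.5714


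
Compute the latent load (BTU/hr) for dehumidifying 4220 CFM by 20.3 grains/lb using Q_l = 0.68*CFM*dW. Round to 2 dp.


Q = 0.68 * 4220 * 20.3 = 58252.88 BTU/hr

58252.88 BTU/hr


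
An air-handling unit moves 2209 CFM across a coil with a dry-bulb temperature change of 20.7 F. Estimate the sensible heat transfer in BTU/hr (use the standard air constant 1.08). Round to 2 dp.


Q = 1.08 * 2209 * 20.7 = 49384.40 BTU/hr

49384.40 BTU/hr


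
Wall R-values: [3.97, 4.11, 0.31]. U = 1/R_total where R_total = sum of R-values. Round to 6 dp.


R_total = 3.97 + 4.11 + 0.31 = 8.39
U = 1/8.39 = 0.119190

0.119190


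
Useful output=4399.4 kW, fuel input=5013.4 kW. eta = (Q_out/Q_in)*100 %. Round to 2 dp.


eta = (4399.4/5013.4)*100 = 87.75 %

87.75 %


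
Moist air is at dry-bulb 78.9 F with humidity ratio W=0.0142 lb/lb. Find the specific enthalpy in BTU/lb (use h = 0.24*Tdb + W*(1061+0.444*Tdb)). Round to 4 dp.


h = 0.24*78.9 + 0.0142*(1061+0.444*78.9) = 34.4996 BTU/lb

34.4996 BTU/lb


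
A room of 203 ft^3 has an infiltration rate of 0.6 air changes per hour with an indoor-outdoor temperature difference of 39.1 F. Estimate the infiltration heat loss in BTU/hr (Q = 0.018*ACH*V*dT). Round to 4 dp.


Q = 0.018 * 0.6 * 203 * 39.1 = 85.7228 BTU/hr

85.7228 BTU/hr


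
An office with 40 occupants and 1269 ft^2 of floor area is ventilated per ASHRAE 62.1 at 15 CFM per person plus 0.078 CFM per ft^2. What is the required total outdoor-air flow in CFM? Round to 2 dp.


Total = 40*15 + 1269*0.078 = 698.98 CFM

698.98 CFM


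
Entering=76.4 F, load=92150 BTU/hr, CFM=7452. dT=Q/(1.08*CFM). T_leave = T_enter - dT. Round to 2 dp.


dT = 92150/(1.08*7452) = 11.4498
T_leave = 76.4 - 11.4498 = 64.95 F

64.95 F


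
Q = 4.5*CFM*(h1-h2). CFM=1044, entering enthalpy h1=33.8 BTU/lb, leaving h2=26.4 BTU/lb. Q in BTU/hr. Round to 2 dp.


Q = 4.5 * 1044 * (33.8 - 26.4) = 34765.20 BTU/hr

34765.20 BTU/hr


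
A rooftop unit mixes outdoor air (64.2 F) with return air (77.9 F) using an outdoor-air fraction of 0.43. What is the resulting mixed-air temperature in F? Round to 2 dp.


T_mix = 0.43*64.2 + 0.57*77.9 = 72.01 F

72.01 F


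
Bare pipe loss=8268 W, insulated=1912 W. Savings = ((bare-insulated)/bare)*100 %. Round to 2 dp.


Savings = ((8268-1912)/8268)*100 = 76.87 %

76.87 %


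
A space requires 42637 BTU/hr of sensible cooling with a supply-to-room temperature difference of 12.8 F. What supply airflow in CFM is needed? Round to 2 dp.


CFM = 42637 / (1.08 * 12.8) = 3084.27

3084.27 CFM


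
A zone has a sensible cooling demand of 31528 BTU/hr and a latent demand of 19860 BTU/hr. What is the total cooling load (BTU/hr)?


Qt = 31528 + 19860 = 51388 BTU/hr

51388 BTU/hr


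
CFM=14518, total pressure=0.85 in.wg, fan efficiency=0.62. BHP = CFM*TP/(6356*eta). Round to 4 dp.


BHP = 14518 * 0.85 / (6356 * 0.62) = 3.1315 hp

3.1315 hp


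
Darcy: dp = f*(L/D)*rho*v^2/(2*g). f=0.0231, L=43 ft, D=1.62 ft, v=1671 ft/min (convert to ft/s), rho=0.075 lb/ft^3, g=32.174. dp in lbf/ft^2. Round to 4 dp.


v_fps = 1671/60 = 27.85 ft/s
dp = 0.0231*(43/1.62)*0.075*27.85^2/(2*32.174) = 0.5543 lbf/ft^2

0.5543 lbf/ft^2


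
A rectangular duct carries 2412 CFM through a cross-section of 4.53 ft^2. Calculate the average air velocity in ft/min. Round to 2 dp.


V = 2412 / 4.53 = 532.45 ft/min

532.45 ft/min


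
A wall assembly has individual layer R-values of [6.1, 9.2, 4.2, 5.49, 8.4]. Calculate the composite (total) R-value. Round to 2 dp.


R_total = 6.1 + 9.2 + 4.2 + 5.49 + 8.4 = 33.39

33.39


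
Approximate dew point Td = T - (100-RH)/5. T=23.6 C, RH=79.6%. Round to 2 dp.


Td = 23.6 - (100-79.6)/5 = 19.52 C

19.52 C


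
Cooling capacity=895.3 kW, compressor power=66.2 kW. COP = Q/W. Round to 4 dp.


COP = 895.3 / 66.2 = 13.5242

13.5242


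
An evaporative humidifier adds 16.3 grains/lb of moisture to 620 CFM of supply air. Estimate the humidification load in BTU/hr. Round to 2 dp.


Q = 0.68 * 620 * 16.3 = 6872.08 BTU/hr

6872.08 BTU/hr


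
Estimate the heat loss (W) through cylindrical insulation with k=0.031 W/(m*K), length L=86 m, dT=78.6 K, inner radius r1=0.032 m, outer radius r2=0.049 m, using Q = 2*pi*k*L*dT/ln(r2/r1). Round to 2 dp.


Q = 2*pi*0.031*86*78.6/ln(0.049/0.032) = 3090.06 W

3090.06 W


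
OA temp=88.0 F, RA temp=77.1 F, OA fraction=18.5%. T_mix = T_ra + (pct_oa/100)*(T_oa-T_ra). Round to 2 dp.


T_mix = 77.1 + (18.5/100)*(88.0-77.1) = 79.12 F

79.12 F


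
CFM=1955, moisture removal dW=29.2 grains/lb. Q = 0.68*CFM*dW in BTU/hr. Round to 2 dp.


Q = 0.68 * 1955 * 29.2 = 38818.48 BTU/hr

38818.48 BTU/hr


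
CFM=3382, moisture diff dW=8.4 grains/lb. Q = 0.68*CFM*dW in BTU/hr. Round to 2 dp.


Q = 0.68 * 3382 * 8.4 = 19317.98 BTU/hr

19317.98 BTU/hr


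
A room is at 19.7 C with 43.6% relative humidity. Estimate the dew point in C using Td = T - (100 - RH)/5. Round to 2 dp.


Td = 19.7 - (100-43.6)/5 = 8.42 C

8.42 C


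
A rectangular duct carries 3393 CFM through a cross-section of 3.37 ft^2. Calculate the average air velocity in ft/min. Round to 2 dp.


V = 3393 / 3.37 = 1006.82 ft/min

1006.82 ft/min


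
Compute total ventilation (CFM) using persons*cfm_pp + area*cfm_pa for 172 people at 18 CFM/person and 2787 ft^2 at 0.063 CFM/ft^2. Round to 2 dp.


Total = 172*18 + 2787*0.063 = 3271.58 CFM

3271.58 CFM


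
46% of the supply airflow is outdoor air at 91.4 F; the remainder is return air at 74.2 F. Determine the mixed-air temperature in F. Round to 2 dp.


T_mix = 0.46*91.4 + 0.54*74.2 = 82.11 F

82.11 F


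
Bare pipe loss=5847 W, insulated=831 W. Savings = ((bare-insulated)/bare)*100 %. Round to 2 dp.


Savings = ((5847-831)/5847)*100 = 85.79 %

85.79 %


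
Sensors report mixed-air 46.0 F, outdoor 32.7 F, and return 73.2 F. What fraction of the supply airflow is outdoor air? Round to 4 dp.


frac = (46.0 - 73.2) / (32.7 - 73.2) = 0.6716

0.6716


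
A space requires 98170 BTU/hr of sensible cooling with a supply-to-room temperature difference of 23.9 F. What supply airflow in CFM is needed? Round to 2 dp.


CFM = 98170 / (1.08 * 23.9) = 3803.27

3803.27 CFM


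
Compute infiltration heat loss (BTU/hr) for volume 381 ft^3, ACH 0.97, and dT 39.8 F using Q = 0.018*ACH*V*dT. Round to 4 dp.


Q = 0.018 * 0.97 * 381 * 39.8 = 264.7599 BTU/hr

264.7599 BTU/hr


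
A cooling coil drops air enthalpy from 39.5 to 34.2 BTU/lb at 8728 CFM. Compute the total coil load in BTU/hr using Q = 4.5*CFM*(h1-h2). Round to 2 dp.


Q = 4.5 * 8728 * (39.5 - 34.2) = 208162.80 BTU/hr

208162.80 BTU/hr


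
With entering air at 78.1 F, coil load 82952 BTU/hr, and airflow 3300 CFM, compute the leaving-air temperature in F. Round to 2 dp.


dT = 82952/(1.08*3300) = 23.2750
T_leave = 78.1 - 23.2750 = 54.83 F

54.83 F


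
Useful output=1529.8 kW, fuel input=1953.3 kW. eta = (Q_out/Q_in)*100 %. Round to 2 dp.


eta = (1529.8/1953.3)*100 = 78.32 %

78.32 %


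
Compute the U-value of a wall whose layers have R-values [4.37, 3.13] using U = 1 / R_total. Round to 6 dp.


R_total = 4.37 + 3.13 = 7.50
U = 1/7.50 = 0.133333

0.133333


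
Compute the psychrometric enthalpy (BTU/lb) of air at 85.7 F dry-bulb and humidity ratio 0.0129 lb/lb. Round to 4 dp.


h = 0.24*85.7 + 0.0129*(1061+0.444*85.7) = 34.7458 BTU/lb

34.7458 BTU/lb


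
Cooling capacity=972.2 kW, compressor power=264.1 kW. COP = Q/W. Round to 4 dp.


COP = 972.2 / 264.1 = 3.6812

3.6812


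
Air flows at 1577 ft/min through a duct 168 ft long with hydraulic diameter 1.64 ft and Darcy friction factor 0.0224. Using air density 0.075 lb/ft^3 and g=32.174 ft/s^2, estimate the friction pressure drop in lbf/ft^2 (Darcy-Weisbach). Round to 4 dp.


v_fps = 1577/60 = 26.2833 ft/s
dp = 0.0224*(168/1.64)*0.075*26.2833^2/(2*32.174) = 1.8476 lbf/ft^2

1.8476 lbf/ft^2


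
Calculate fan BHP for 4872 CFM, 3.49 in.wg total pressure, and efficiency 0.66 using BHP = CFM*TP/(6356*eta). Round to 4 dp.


BHP = 4872 * 3.49 / (6356 * 0.66) = 4.0533 hp

4.0533 hp


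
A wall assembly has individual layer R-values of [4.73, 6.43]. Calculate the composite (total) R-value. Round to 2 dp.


R_total = 4.73 + 6.43 = 11.16

11.16


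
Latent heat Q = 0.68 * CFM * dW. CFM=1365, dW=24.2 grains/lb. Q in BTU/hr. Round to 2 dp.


Q = 0.68 * 1365 * 24.2 = 22462.44 BTU/hr

22462.44 BTU/hr


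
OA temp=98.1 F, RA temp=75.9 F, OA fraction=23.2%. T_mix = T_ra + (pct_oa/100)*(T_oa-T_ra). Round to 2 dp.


T_mix = 75.9 + (23.2/100)*(98.1-75.9) = 81.05 F

81.05 F


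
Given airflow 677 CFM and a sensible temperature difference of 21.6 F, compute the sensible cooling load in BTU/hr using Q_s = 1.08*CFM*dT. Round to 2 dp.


Q = 1.08 * 677 * 21.6 = 15793.06 BTU/hr

15793.06 BTU/hr


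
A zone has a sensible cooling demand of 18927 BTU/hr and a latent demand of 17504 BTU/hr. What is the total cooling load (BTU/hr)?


Qt = 18927 + 17504 = 36431 BTU/hr

36431 BTU/hr


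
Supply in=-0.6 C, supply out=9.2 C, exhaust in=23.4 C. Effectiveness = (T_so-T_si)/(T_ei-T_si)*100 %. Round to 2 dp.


eff = (9.2-(-0.6))/(23.4-(-0.6))*100 = 40.83 %

40.83 %


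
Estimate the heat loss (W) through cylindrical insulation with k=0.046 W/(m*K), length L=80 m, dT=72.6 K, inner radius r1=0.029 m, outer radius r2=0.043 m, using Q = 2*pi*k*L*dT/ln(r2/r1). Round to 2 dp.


Q = 2*pi*0.046*80*72.6/ln(0.043/0.029) = 4261.61 W

4261.61 W


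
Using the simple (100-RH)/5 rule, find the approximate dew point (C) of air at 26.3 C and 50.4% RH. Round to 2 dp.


Td = 26.3 - (100-50.4)/5 = 16.38 C

16.38 C


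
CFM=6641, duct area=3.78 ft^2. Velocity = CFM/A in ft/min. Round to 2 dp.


V = 6641 / 3.78 = 1756.88 ft/min

1756.88 ft/min


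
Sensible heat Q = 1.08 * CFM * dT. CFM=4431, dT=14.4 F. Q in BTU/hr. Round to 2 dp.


Q = 1.08 * 4431 * 14.4 = 68910.91 BTU/hr

68910.91 BTU/hr


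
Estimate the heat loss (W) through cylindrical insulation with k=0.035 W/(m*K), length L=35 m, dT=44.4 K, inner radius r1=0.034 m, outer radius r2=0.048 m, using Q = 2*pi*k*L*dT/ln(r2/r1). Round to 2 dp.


Q = 2*pi*0.035*35*44.4/ln(0.048/0.034) = 991.02 W

991.02 W


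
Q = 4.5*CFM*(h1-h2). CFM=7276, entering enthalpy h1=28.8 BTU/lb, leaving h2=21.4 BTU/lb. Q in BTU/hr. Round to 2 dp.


Q = 4.5 * 7276 * (28.8 - 21.4) = 242290.80 BTU/hr

242290.80 BTU/hr


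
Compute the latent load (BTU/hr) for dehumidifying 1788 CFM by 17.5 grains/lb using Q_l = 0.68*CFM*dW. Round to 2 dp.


Q = 0.68 * 1788 * 17.5 = 21277.20 BTU/hr

21277.20 BTU/hr


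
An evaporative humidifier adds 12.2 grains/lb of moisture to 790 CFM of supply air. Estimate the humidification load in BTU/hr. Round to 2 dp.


Q = 0.68 * 790 * 12.2 = 6553.84 BTU/hr

6553.84 BTU/hr


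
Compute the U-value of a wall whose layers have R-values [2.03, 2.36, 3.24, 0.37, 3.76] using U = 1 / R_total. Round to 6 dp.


R_total = 2.03 + 2.36 + 3.24 + 0.37 + 3.76 = 11.76
U = 1/11.76 = 0.085034

0.085034


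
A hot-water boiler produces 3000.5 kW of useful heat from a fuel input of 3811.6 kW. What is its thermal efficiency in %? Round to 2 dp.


eta = (3000.5/3811.6)*100 = 78.72 %

78.72 %


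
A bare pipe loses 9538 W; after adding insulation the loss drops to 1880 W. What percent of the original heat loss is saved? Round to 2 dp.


Savings = ((9538-1880)/9538)*100 = 80.29 %

80.29 %


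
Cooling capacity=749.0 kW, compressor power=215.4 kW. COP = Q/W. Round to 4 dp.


COP = 749.0 / 215.4 = 3.4773

3.4773


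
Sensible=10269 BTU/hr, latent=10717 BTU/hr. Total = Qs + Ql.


Qt = 10269 + 10717 = 20986 BTU/hr

20986 BTU/hr


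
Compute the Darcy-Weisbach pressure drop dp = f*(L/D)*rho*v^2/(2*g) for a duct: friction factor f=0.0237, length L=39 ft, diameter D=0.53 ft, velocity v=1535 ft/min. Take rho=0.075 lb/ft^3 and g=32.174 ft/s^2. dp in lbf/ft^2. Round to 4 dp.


v_fps = 1535/60 = 25.5833 ft/s
dp = 0.0237*(39/0.53)*0.075*25.5833^2/(2*32.174) = 1.3304 lbf/ft^2

1.3304 lbf/ft^2


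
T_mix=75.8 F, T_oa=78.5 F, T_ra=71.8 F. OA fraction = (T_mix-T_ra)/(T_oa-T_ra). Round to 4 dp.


frac = (75.8 - 71.8) / (78.5 - 71.8) = 0.5970

0.5970


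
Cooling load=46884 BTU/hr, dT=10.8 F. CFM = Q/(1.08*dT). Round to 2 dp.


CFM = 46884 / (1.08 * 10.8) = 4019.55

4019.55 CFM


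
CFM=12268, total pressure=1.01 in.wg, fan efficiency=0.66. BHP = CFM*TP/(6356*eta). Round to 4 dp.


BHP = 12268 * 1.01 / (6356 * 0.66) = 2.9537 hp

2.9537 hp


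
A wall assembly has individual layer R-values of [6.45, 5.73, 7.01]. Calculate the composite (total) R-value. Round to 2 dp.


R_total = 6.45 + 5.73 + 7.01 = 19.19

19.19


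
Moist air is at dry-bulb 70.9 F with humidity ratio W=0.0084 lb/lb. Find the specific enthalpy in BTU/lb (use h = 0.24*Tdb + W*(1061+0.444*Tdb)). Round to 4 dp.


h = 0.24*70.9 + 0.0084*(1061+0.444*70.9) = 26.1928 BTU/lb

26.1928 BTU/lb


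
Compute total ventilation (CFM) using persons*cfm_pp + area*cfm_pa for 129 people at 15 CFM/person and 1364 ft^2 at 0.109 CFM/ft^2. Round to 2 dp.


Total = 129*15 + 1364*0.109 = 2083.68 CFM

2083.68 CFM


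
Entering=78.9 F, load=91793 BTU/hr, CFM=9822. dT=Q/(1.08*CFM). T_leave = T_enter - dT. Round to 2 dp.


dT = 91793/(1.08*9822) = 8.6534
T_leave = 78.9 - 8.6534 = 70.25 F

70.25 F


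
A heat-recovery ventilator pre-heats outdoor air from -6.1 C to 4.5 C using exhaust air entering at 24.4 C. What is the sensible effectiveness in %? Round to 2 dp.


eff = (4.5-(-6.1))/(24.4-(-6.1))*100 = 34.75 %

34.75 %


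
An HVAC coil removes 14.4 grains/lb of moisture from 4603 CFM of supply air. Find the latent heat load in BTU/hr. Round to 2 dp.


Q = 0.68 * 4603 * 14.4 = 45072.58 BTU/hr

45072.58 BTU/hr


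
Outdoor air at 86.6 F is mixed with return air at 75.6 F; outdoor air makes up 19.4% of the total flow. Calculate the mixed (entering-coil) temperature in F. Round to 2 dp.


T_mix = 75.6 + (19.4/100)*(86.6-75.6) = 77.73 F

77.73 F


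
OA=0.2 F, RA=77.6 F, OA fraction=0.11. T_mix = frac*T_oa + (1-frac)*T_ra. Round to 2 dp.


T_mix = 0.11*0.2 + 0.89*77.6 = 69.09 F

69.09 F


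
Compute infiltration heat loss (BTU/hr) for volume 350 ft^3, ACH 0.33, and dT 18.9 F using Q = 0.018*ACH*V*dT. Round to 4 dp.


Q = 0.018 * 0.33 * 350 * 18.9 = 39.2931 BTU/hr

39.2931 BTU/hr


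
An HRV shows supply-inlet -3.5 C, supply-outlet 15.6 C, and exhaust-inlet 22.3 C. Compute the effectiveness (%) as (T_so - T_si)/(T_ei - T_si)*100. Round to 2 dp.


eff = (15.6-(-3.5))/(22.3-(-3.5))*100 = 74.03 %

74.03 %


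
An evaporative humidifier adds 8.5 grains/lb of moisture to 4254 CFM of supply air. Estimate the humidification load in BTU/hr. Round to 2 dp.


Q = 0.68 * 4254 * 8.5 = 24588.12 BTU/hr

24588.12 BTU/hr


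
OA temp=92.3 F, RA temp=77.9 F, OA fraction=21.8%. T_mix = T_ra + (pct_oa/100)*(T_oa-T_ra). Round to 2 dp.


T_mix = 77.9 + (21.8/100)*(92.3-77.9) = 81.04 F

81.04 F


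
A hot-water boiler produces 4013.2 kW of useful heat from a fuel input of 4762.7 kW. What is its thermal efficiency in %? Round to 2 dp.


eta = (4013.2/4762.7)*100 = 84.26 %

84.26 %


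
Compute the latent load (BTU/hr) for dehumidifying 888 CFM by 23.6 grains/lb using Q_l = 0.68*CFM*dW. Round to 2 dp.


Q = 0.68 * 888 * 23.6 = 14250.62 BTU/hr

14250.62 BTU/hr


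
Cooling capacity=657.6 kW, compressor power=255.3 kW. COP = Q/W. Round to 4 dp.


COP = 657.6 / 255.3 = 2.5758

2.5758


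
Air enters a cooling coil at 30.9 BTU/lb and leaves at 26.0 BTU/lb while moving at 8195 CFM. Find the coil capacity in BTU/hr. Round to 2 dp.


Q = 4.5 * 8195 * (30.9 - 26.0) = 180699.75 BTU/hr

180699.75 BTU/hr


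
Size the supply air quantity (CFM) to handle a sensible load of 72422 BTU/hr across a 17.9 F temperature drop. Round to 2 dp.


CFM = 72422 / (1.08 * 17.9) = 3746.22

3746.22 CFM


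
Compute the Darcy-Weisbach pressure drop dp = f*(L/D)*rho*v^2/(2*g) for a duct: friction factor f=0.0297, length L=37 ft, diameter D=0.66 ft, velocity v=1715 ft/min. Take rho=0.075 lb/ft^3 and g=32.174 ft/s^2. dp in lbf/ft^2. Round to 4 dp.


v_fps = 1715/60 = 28.5833 ft/s
dp = 0.0297*(37/0.66)*0.075*28.5833^2/(2*32.174) = 1.5855 lbf/ft^2

1.5855 lbf/ft^2


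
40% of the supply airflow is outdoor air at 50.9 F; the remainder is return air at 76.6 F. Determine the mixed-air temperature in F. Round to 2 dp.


T_mix = 0.4*50.9 + 0.6*76.6 = 66.32 F

66.32 F


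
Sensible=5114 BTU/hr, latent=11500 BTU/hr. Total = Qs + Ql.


Qt = 5114 + 11500 = 16614 BTU/hr

16614 BTU/hr


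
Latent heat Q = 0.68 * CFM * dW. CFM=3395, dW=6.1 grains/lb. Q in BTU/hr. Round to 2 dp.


Q = 0.68 * 3395 * 6.1 = 14082.46 BTU/hr

14082.46 BTU/hr


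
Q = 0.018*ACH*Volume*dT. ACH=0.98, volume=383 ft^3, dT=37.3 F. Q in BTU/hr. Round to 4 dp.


Q = 0.018 * 0.98 * 383 * 37.3 = 252.0033 BTU/hr

252.0033 BTU/hr


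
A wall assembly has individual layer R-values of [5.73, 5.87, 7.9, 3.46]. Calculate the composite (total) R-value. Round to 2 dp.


R_total = 5.73 + 5.87 + 7.9 + 3.46 = 22.96

22.96


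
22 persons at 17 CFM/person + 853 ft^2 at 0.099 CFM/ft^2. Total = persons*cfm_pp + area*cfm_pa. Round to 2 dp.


Total = 22*17 + 853*0.099 = 458.45 CFM

458.45 CFM


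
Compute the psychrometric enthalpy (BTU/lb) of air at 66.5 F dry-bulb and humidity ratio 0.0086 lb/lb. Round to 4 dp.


h = 0.24*66.5 + 0.0086*(1061+0.444*66.5) = 25.3385 BTU/lb

25.3385 BTU/lb


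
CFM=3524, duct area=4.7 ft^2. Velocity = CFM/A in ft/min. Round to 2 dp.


V = 3524 / 4.7 = 749.79 ft/min

749.79 ft/min


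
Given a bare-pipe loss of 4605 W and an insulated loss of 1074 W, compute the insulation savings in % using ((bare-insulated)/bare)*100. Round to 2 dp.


Savings = ((4605-1074)/4605)*100 = 76.68 %

76.68 %


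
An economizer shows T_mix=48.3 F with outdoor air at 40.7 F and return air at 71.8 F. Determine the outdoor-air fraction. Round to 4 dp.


frac = (48.3 - 71.8) / (40.7 - 71.8) = 0.7556

0.7556


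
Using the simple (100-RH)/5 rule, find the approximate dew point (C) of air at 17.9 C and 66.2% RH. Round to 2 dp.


Td = 17.9 - (100-66.2)/5 = 11.14 C

11.14 C


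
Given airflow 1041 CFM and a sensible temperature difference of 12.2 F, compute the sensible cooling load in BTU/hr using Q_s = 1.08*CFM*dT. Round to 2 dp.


Q = 1.08 * 1041 * 12.2 = 13716.22 BTU/hr

13716.22 BTU/hr


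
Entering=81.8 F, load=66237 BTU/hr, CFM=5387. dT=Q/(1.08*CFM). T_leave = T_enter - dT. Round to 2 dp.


dT = 66237/(1.08*5387) = 11.3849
T_leave = 81.8 - 11.3849 = 70.42 F

70.42 F


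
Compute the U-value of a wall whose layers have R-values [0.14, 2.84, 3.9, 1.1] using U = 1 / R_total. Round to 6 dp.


R_total = 0.14 + 2.84 + 3.9 + 1.1 = 7.98
U = 1/7.98 = 0.125313

0.125313


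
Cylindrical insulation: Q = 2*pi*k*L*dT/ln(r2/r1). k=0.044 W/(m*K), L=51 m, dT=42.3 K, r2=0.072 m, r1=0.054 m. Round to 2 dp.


Q = 2*pi*0.044*51*42.3/ln(0.072/0.054) = 2073.15 W

2073.15 W


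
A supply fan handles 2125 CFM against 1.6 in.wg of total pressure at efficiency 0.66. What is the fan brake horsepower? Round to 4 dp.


BHP = 2125 * 1.6 / (6356 * 0.66) = 0.8105 hp

0.8105 hp


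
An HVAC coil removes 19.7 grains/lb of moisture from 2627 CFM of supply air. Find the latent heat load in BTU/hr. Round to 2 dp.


Q = 0.68 * 2627 * 19.7 = 35191.29 BTU/hr

35191.29 BTU/hr


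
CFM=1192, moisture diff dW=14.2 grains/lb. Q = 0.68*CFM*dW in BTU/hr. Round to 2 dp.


Q = 0.68 * 1192 * 14.2 = 11509.95 BTU/hr

11509.95 BTU/hr


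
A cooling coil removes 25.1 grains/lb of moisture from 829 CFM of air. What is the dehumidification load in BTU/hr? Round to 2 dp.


Q = 0.68 * 829 * 25.1 = 14149.37 BTU/hr

14149.37 BTU/hr


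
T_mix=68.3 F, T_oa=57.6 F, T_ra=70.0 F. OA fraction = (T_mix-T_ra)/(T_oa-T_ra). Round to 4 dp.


frac = (68.3 - 70.0) / (57.6 - 70.0) = 0.1371

0.1371


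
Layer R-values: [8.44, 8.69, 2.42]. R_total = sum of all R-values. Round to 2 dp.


R_total = 8.44 + 8.69 + 2.42 = 19.55

19.55


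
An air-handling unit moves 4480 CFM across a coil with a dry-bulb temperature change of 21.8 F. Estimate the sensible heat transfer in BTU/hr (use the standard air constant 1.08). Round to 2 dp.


Q = 1.08 * 4480 * 21.8 = 105477.12 BTU/hr

105477.12 BTU/hr


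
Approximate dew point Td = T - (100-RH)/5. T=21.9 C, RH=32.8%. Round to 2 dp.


Td = 21.9 - (100-32.8)/5 = 8.46 C

8.46 C


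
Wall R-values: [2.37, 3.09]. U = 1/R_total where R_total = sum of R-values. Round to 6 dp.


R_total = 2.37 + 3.09 = 5.46
U = 1/5.46 = 0.183150

0.183150


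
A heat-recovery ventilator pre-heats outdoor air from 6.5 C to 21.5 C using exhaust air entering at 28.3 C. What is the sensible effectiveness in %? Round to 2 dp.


eff = (21.5-6.5)/(28.3-6.5)*100 = 68.81 %

68.81 %


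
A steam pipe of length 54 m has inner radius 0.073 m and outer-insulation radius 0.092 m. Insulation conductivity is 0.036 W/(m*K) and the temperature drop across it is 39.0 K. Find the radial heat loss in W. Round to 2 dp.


Q = 2*pi*0.036*54*39.0/ln(0.092/0.073) = 2059.26 W

2059.26 W


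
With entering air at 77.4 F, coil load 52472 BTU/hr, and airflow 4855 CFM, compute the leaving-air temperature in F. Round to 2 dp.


dT = 52472/(1.08*4855) = 10.0072
T_leave = 77.4 - 10.0072 = 67.39 F

67.39 F


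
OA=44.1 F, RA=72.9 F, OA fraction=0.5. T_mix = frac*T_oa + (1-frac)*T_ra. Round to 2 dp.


T_mix = 0.5*44.1 + 0.5*72.9 = 58.50 F

58.50 F


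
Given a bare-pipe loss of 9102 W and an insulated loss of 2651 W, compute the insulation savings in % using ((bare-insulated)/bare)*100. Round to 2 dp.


Savings = ((9102-2651)/9102)*100 = 70.87 %

70.87 %


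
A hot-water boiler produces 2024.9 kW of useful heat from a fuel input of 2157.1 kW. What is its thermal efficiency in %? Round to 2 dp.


eta = (2024.9/2157.1)*100 = 93.87 %

93.87 %


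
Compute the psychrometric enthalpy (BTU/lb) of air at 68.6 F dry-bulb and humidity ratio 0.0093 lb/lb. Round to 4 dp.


h = 0.24*68.6 + 0.0093*(1061+0.444*68.6) = 26.6146 BTU/lb

26.6146 BTU/lb


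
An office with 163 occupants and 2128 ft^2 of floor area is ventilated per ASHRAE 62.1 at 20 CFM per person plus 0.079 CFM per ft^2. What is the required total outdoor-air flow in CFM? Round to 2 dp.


Total = 163*20 + 2128*0.079 = 3428.11 CFM

3428.11 CFM


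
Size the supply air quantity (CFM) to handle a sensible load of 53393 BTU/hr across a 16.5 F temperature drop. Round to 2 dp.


CFM = 53393 / (1.08 * 16.5) = 2996.24

2996.24 CFM


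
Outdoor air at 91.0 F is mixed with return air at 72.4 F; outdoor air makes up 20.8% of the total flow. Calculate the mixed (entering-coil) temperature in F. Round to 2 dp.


T_mix = 72.4 + (20.8/100)*(91.0-72.4) = 76.27 F

76.27 F


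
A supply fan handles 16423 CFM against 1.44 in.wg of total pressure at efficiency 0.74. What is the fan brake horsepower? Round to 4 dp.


BHP = 16423 * 1.44 / (6356 * 0.74) = 5.0280 hp

5.0280 hp


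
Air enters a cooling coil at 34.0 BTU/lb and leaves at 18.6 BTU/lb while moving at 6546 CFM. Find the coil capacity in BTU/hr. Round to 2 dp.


Q = 4.5 * 6546 * (34.0 - 18.6) = 453637.80 BTU/hr

453637.80 BTU/hr


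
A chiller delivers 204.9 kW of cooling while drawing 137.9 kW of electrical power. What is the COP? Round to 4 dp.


COP = 204.9 / 137.9 = 1.4859

1.4859


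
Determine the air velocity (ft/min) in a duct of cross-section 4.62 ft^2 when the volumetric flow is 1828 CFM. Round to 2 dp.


V = 1828 / 4.62 = 395.67 ft/min

395.67 ft/min


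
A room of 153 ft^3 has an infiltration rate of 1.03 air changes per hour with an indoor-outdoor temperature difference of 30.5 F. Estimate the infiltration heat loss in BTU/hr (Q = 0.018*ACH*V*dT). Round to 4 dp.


Q = 0.018 * 1.03 * 153 * 30.5 = 86.5169 BTU/hr

86.5169 BTU/hr


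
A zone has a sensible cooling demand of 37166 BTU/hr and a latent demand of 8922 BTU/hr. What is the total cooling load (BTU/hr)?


Qt = 37166 + 8922 = 46088 BTU/hr

46088 BTU/hr


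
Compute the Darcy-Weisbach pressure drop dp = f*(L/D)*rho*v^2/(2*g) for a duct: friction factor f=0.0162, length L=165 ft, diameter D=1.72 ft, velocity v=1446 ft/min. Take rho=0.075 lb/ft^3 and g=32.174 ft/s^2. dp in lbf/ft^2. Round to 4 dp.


v_fps = 1446/60 = 24.1 ft/s
dp = 0.0162*(165/1.72)*0.075*24.1^2/(2*32.174) = 1.0520 lbf/ft^2

1.0520 lbf/ft^2


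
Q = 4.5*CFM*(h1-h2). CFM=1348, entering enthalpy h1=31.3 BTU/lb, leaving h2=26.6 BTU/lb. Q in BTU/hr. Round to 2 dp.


Q = 4.5 * 1348 * (31.3 - 26.6) = 28510.20 BTU/hr

28510.20 BTU/hr


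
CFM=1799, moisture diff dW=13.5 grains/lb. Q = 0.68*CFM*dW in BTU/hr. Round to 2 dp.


Q = 0.68 * 1799 * 13.5 = 16514.82 BTU/hr

16514.82 BTU/hr
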